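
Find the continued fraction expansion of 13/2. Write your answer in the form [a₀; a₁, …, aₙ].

[6; 2]

⌊13/2⌋ = 6, remainder 1
⌊2/1⌋ = 2, remainder 0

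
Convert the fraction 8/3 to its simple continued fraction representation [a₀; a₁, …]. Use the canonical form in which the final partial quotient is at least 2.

8 ÷ 3 → quotient 2, remainder 2
3 ÷ 2 → quotient 1, remainder 1
2 ÷ 1 → quotient 2, remainder 0

[2; 1, 2]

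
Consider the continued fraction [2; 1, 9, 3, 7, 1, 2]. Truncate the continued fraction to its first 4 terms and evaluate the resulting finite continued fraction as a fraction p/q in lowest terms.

Build up convergents one term at a time:
a_0 = 2: 2/1
a_1 = 1: 3/1
a_2 = 9: 29/10
a_3 = 3: 90/31

90/31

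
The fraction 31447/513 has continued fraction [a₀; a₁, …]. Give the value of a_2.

3

Run the Euclidean algorithm, recording each quotient:
⌊31447/513⌋ = 61, remainder 154
⌊513/154⌋ = 3, remainder 51
⌊154/51⌋ = 3, remainder 1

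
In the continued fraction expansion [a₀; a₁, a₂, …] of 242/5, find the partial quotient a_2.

2

242 = 48·5 + 2, so a_0 = 48
5 = 2·2 + 1, so a_1 = 2
2 = 2·1 + 0, so a_2 = 2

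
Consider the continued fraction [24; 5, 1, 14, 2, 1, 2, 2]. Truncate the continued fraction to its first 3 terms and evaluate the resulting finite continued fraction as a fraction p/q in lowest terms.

145/6

Compute successive convergents:
a_0 = 24: 24/1
a_1 = 5: 121/5
a_2 = 1: 145/6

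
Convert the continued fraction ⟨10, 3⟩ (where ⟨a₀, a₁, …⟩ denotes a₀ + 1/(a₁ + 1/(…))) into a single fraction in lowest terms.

31/3

Start with 3.
10 + 1/(3/1) = 10 + 1/3 = 31/3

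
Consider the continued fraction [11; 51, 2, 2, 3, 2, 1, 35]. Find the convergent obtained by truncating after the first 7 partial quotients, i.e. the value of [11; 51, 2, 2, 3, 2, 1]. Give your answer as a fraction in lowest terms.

Starting at the tail and folding back:
Start with 1.
2 + 1/(1/1) = 2 + 1/1 = 3/1
3 + 1/(3/1) = 3 + 1/3 = 10/3
2 + 1/(10/3) = 2 + 3/10 = 23/10
2 + 1/(23/10) = 2 + 10/23 = 56/23
51 + 1/(56/23) = 51 + 23/56 = 2879/56
11 + 1/(2879/56) = 11 + 56/2879 = 31725/2879

31725/2879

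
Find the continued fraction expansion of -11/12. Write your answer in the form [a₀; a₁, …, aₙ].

⌊-11/12⌋ = -1, remainder 1
⌊12/1⌋ = 12, remainder 0

[-1; 12]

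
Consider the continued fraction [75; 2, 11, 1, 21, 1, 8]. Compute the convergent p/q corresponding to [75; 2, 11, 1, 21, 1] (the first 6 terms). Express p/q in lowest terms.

Build up convergents one term at a time:
a_0 = 75: 75/1
a_1 = 2: 151/2
a_2 = 11: 1736/23
a_3 = 1: 1887/25
a_4 = 21: 41363/548
a_5 = 1: 43250/573

43250/573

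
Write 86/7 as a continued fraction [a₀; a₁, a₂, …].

Run the Euclidean algorithm, recording each quotient:
86 ÷ 7 → quotient 12, remainder 2
7 ÷ 2 → quotient 3, remainder 1
2 ÷ 1 → quotient 2, remainder 0

[12; 3, 2]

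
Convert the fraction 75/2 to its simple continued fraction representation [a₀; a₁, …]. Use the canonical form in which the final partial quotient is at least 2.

[37; 2]

Repeatedly divide and take the remainder:
75 = 37·2 + 1, so a_0 = 37
2 = 2·1 + 0, so a_1 = 2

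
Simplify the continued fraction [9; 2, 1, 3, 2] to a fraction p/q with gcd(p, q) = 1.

234/25

a_0 = 9: 9/1
a_1 = 2: 19/2
a_2 = 1: 28/3
a_3 = 3: 103/11
a_4 = 2: 234/25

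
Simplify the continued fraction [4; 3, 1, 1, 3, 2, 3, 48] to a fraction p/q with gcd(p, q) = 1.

Use the convergent recurrence hₖ = aₖ·hₖ₋₁ + hₖ₋₂ (and likewise for the denominators kₖ):
a_0 = 4: 4/1
a_1 = 3: 13/3
a_2 = 1: 17/4
a_3 = 1: 30/7
a_4 = 3: 107/25
a_5 = 2: 244/57
a_6 = 3: 839/196
a_7 = 48: 40516/9465

40516/9465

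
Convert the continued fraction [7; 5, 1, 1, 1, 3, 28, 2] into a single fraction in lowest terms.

25609/3568

Work from the innermost term outward:
Start with 2.
28 + 1/(2/1) = 28 + 1/2 = 57/2
3 + 1/(57/2) = 3 + 2/57 = 173/57
1 + 1/(173/57) = 1 + 57/173 = 230/173
1 + 1/(230/173) = 1 + 173/230 = 403/230
1 + 1/(403/230) = 1 + 230/403 = 633/403
5 + 1/(633/403) = 5 + 403/633 = 3568/633
7 + 1/(3568/633) = 7 + 633/3568 = 25609/3568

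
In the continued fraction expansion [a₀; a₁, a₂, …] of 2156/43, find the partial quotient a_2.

2156 = 50·43 + 6, so a_0 = 50
43 = 7·6 + 1, so a_1 = 7
6 = 6·1 + 0, so a_2 = 6

6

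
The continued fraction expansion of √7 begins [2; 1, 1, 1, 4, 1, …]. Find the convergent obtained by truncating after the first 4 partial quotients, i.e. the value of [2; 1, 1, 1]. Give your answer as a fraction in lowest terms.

Start with 1.
1 + 1/(1/1) = 1 + 1/1 = 2/1
1 + 1/(2/1) = 1 + 1/2 = 3/2
2 + 1/(3/2) = 2 + 2/3 = 8/3

8/3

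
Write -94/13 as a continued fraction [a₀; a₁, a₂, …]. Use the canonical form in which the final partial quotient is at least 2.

[-8; 1, 3, 3]

Repeatedly divide and take the remainder:
-94 = -8·13 + 10, so a_0 = -8
13 = 1·10 + 3, so a_1 = 1
10 = 3·3 + 1, so a_2 = 3
3 = 3·1 + 0, so a_3 = 3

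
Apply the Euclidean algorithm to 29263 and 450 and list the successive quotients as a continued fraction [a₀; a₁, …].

29263 = 65·450 + 13, so a_0 = 65
450 = 34·13 + 8, so a_1 = 34
13 = 1·8 + 5, so a_2 = 1
8 = 1·5 + 3, so a_3 = 1
5 = 1·3 + 2, so a_4 = 1
3 = 1·2 + 1, so a_5 = 1
2 = 2·1 + 0, so a_6 = 2

[65; 34, 1, 1, 1, 1, 2]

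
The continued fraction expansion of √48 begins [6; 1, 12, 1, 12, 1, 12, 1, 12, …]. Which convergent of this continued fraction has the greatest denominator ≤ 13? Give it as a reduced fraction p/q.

90/13

a_0 = 6: 6/1  (≤ bound)
a_1 = 1: 7/1  (≤ bound)
a_2 = 12: 90/13  (≤ bound)
a_3 = 1: 97/14  (> 13, stop)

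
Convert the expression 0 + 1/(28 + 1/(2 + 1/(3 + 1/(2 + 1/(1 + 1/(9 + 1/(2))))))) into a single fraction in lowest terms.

Compute successive convergents:
a_0 = 0: 0/1
a_1 = 28: 1/28
a_2 = 2: 2/57
a_3 = 3: 7/199
a_4 = 2: 16/455
a_5 = 1: 23/654
a_6 = 9: 223/6341
a_7 = 2: 469/13336

469/13336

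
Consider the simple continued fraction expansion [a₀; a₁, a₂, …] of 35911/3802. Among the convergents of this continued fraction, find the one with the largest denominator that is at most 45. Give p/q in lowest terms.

85/9

a_0 = 9: 9/1  (≤ bound)
a_1 = 2: 19/2  (≤ bound)
a_2 = 4: 85/9  (≤ bound)
a_3 = 14: 1209/128  (> 45, stop)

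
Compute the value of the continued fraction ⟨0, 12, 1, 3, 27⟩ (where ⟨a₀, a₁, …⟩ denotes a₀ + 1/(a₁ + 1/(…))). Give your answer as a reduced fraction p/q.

109/1390

Start with 27.
3 + 1/(27/1) = 3 + 1/27 = 82/27
1 + 1/(82/27) = 1 + 27/82 = 109/82
12 + 1/(109/82) = 12 + 82/109 = 1390/109
0 + 1/(1390/109) = 0 + 109/1390 = 109/1390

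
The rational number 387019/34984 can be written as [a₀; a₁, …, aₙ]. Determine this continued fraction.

Apply division with remainder until the remainder is 0:
⌊387019/34984⌋ = 11, remainder 2195
⌊34984/2195⌋ = 15, remainder 2059
⌊2195/2059⌋ = 1, remainder 136
⌊2059/136⌋ = 15, remainder 19
⌊136/19⌋ = 7, remainder 3
⌊19/3⌋ = 6, remainder 1
⌊3/1⌋ = 3, remainder 0

[11; 15, 1, 15, 7, 6, 3]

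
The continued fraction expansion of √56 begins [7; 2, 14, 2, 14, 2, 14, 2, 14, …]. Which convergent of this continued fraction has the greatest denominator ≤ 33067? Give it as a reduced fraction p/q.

List convergents until the denominator exceeds the bound:
a_0 = 7: 7/1  (≤ bound)
a_1 = 2: 15/2  (≤ bound)
a_2 = 14: 217/29  (≤ bound)
a_3 = 2: 449/60  (≤ bound)
a_4 = 14: 6503/869  (≤ bound)
a_5 = 2: 13455/1798  (≤ bound)
a_6 = 14: 194873/26041  (≤ bound)
a_7 = 2: 403201/53880  (> 33067, stop)

194873/26041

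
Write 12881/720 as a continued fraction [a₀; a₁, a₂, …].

[17; 1, 8, 8, 1, 3, 2]

Run the Euclidean algorithm, recording each quotient:
12881 ÷ 720 → quotient 17, remainder 641
720 ÷ 641 → quotient 1, remainder 79
641 ÷ 79 → quotient 8, remainder 9
79 ÷ 9 → quotient 8, remainder 7
9 ÷ 7 → quotient 1, remainder 2
7 ÷ 2 → quotient 3, remainder 1
2 ÷ 1 → quotient 2, remainder 0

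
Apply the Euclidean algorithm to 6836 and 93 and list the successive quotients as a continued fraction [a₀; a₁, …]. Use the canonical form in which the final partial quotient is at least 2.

Apply division with remainder until the remainder is 0:
⌊6836/93⌋ = 73, remainder 47
⌊93/47⌋ = 1, remainder 46
⌊47/46⌋ = 1, remainder 1
⌊46/1⌋ = 46, remainder 0

[73; 1, 1, 46]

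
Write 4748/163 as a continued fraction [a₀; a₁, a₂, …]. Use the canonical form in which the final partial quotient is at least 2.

4748 = 29·163 + 21, so a_0 = 29
163 = 7·21 + 16, so a_1 = 7
21 = 1·16 + 5, so a_2 = 1
16 = 3·5 + 1, so a_3 = 3
5 = 5·1 + 0, so a_4 = 5

[29; 7, 1, 3, 5]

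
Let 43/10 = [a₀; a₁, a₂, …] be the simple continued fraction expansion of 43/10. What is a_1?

Apply division with remainder until the remainder is 0:
43 ÷ 10 → quotient 4, remainder 3
10 ÷ 3 → quotient 3, remainder 1

3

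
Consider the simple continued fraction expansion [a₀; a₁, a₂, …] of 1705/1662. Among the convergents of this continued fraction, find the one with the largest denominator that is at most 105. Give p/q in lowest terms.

79/77

List convergents until the denominator exceeds the bound:
a_0 = 1: 1/1  (≤ bound)
a_1 = 38: 39/38  (≤ bound)
a_2 = 1: 40/39  (≤ bound)
a_3 = 1: 79/77  (≤ bound)
a_4 = 1: 119/116  (> 105, stop)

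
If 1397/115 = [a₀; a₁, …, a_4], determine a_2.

Run the Euclidean algorithm, recording each quotient:
⌊1397/115⌋ = 12, remainder 17
⌊115/17⌋ = 6, remainder 13
⌊17/13⌋ = 1, remainder 4

1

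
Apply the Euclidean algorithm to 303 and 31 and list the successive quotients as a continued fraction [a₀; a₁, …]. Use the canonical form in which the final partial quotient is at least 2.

Repeatedly divide and take the remainder:
⌊303/31⌋ = 9, remainder 24
⌊31/24⌋ = 1, remainder 7
⌊24/7⌋ = 3, remainder 3
⌊7/3⌋ = 2, remainder 1
⌊3/1⌋ = 3, remainder 0

[9; 1, 3, 2, 3]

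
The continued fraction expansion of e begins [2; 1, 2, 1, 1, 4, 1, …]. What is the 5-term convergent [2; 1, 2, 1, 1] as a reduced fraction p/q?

19/7

Compute successive convergents:
a_0 = 2: 2/1
a_1 = 1: 3/1
a_2 = 2: 8/3
a_3 = 1: 11/4
a_4 = 1: 19/7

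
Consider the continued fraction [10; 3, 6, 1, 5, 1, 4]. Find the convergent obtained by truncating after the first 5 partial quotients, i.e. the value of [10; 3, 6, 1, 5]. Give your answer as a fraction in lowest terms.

Starting at the tail and folding back:
Start with 5.
1 + 1/(5/1) = 1 + 1/5 = 6/5
6 + 1/(6/5) = 6 + 5/6 = 41/6
3 + 1/(41/6) = 3 + 6/41 = 129/41
10 + 1/(129/41) = 10 + 41/129 = 1331/129

1331/129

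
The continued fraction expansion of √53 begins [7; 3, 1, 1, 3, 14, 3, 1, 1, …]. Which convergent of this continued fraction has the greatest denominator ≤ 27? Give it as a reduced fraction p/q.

182/25

a_0 = 7: 7/1  (≤ bound)
a_1 = 3: 22/3  (≤ bound)
a_2 = 1: 29/4  (≤ bound)
a_3 = 1: 51/7  (≤ bound)
a_4 = 3: 182/25  (≤ bound)
a_5 = 14: 2599/357  (> 27, stop)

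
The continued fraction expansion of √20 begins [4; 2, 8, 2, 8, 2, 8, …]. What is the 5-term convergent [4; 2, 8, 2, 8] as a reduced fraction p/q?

1364/305

Start with 8.
2 + 1/(8/1) = 2 + 1/8 = 17/8
8 + 1/(17/8) = 8 + 8/17 = 144/17
2 + 1/(144/17) = 2 + 17/144 = 305/144
4 + 1/(305/144) = 4 + 144/305 = 1364/305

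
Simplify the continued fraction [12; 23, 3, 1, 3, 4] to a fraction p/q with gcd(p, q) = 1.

Compute successive convergents:
a_0 = 12: 12/1
a_1 = 23: 277/23
a_2 = 3: 843/70
a_3 = 1: 1120/93
a_4 = 3: 4203/349
a_5 = 4: 17932/1489

17932/1489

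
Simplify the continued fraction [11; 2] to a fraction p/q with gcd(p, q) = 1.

23/2

Start with 2.
11 + 1/(2/1) = 11 + 1/2 = 23/2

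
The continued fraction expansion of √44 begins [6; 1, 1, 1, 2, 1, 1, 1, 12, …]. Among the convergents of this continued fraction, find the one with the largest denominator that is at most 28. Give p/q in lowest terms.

126/19

a_0 = 6: 6/1  (≤ bound)
a_1 = 1: 7/1  (≤ bound)
a_2 = 1: 13/2  (≤ bound)
a_3 = 1: 20/3  (≤ bound)
a_4 = 2: 53/8  (≤ bound)
a_5 = 1: 73/11  (≤ bound)
a_6 = 1: 126/19  (≤ bound)
a_7 = 1: 199/30  (> 28, stop)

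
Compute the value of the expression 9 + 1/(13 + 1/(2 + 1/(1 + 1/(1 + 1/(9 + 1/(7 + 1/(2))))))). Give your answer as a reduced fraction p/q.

Starting at the tail and folding back:
Start with 2.
7 + 1/(2/1) = 7 + 1/2 = 15/2
9 + 1/(15/2) = 9 + 2/15 = 137/15
1 + 1/(137/15) = 1 + 15/137 = 152/137
1 + 1/(152/137) = 1 + 137/152 = 289/152
2 + 1/(289/152) = 2 + 152/289 = 730/289
13 + 1/(730/289) = 13 + 289/730 = 9779/730
9 + 1/(9779/730) = 9 + 730/9779 = 88741/9779

88741/9779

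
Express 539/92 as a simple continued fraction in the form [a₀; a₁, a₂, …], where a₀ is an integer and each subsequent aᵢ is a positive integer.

[5; 1, 6, 13]

Run the Euclidean algorithm, recording each quotient:
539 ÷ 92 → quotient 5, remainder 79
92 ÷ 79 → quotient 1, remainder 13
79 ÷ 13 → quotient 6, remainder 1
13 ÷ 1 → quotient 13, remainder 0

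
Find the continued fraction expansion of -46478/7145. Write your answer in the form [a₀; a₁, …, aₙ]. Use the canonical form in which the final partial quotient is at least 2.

[-7; 2, 49, 1, 4, 2, 6]

⌊-46478/7145⌋ = -7, remainder 3537
⌊7145/3537⌋ = 2, remainder 71
⌊3537/71⌋ = 49, remainder 58
⌊71/58⌋ = 1, remainder 13
⌊58/13⌋ = 4, remainder 6
⌊13/6⌋ = 2, remainder 1
⌊6/1⌋ = 6, remainder 0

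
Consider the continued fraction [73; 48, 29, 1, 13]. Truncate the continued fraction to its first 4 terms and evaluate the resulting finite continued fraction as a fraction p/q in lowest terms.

Start with 1.
29 + 1/(1/1) = 29 + 1/1 = 30/1
48 + 1/(30/1) = 48 + 1/30 = 1441/30
73 + 1/(1441/30) = 73 + 30/1441 = 105223/1441

105223/1441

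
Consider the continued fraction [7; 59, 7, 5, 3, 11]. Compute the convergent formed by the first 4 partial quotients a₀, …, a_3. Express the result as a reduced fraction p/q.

Start with 5.
7 + 1/(5/1) = 7 + 1/5 = 36/5
59 + 1/(36/5) = 59 + 5/36 = 2129/36
7 + 1/(2129/36) = 7 + 36/2129 = 14939/2129

14939/2129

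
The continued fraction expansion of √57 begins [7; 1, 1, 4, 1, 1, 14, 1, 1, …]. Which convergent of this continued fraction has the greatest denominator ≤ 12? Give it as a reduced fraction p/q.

a_0 = 7: 7/1  (≤ bound)
a_1 = 1: 8/1  (≤ bound)
a_2 = 1: 15/2  (≤ bound)
a_3 = 4: 68/9  (≤ bound)
a_4 = 1: 83/11  (≤ bound)
a_5 = 1: 151/20  (> 12, stop)

83/11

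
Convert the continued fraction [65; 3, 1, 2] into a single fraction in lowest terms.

Use the convergent recurrence hₖ = aₖ·hₖ₋₁ + hₖ₋₂ (and likewise for the denominators kₖ):
a_0 = 65: 65/1
a_1 = 3: 196/3
a_2 = 1: 261/4
a_3 = 2: 718/11

718/11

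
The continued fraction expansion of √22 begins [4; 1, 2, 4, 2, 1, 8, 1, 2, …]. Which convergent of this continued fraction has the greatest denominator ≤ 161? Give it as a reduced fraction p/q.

197/42

a_0 = 4: 4/1  (≤ bound)
a_1 = 1: 5/1  (≤ bound)
a_2 = 2: 14/3  (≤ bound)
a_3 = 4: 61/13  (≤ bound)
a_4 = 2: 136/29  (≤ bound)
a_5 = 1: 197/42  (≤ bound)
a_6 = 8: 1712/365  (> 161, stop)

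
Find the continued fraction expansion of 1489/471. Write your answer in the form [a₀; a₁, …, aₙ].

[3; 6, 5, 15]

⌊1489/471⌋ = 3, remainder 76
⌊471/76⌋ = 6, remainder 15
⌊76/15⌋ = 5, remainder 1
⌊15/1⌋ = 15, remainder 0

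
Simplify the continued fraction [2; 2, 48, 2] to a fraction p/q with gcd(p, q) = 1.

489/196

Use the convergent recurrence hₖ = aₖ·hₖ₋₁ + hₖ₋₂ (and likewise for the denominators kₖ):
a_0 = 2: 2/1
a_1 = 2: 5/2
a_2 = 48: 242/97
a_3 = 2: 489/196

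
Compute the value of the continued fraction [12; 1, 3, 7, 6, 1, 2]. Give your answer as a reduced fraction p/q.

a_0 = 12: 12/1
a_1 = 1: 13/1
a_2 = 3: 51/4
a_3 = 7: 370/29
a_4 = 6: 2271/178
a_5 = 1: 2641/207
a_6 = 2: 7553/592

7553/592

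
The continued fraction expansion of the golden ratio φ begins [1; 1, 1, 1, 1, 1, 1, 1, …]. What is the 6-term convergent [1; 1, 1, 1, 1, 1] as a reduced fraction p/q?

a_0 = 1: 1/1
a_1 = 1: 2/1
a_2 = 1: 3/2
a_3 = 1: 5/3
a_4 = 1: 8/5
a_5 = 1: 13/8

13/8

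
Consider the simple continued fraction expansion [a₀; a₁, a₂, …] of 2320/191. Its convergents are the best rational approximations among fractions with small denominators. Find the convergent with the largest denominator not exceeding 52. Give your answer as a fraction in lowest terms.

498/41

List convergents until the denominator exceeds the bound:
a_0 = 12: 12/1  (≤ bound)
a_1 = 6: 73/6  (≤ bound)
a_2 = 1: 85/7  (≤ bound)
a_3 = 4: 413/34  (≤ bound)
a_4 = 1: 498/41  (≤ bound)
a_5 = 1: 911/75  (> 52, stop)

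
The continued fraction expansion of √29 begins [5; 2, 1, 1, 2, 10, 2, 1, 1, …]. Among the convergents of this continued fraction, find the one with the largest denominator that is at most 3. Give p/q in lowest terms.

List convergents until the denominator exceeds the bound:
a_0 = 5: 5/1  (≤ bound)
a_1 = 2: 11/2  (≤ bound)
a_2 = 1: 16/3  (≤ bound)
a_3 = 1: 27/5  (> 3, stop)

16/3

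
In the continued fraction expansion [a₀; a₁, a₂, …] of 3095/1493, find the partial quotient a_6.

3

3095 ÷ 1493 → quotient 2, remainder 109
1493 ÷ 109 → quotient 13, remainder 76
109 ÷ 76 → quotient 1, remainder 33
76 ÷ 33 → quotient 2, remainder 10
33 ÷ 10 → quotient 3, remainder 3
10 ÷ 3 → quotient 3, remainder 1
3 ÷ 1 → quotient 3, remainder 0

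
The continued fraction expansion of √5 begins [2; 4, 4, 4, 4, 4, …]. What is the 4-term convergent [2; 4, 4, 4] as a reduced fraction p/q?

a_0 = 2: 2/1
a_1 = 4: 9/4
a_2 = 4: 38/17
a_3 = 4: 161/72

161/72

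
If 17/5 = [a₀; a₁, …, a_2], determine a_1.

2

17 ÷ 5 → quotient 3, remainder 2
5 ÷ 2 → quotient 2, remainder 1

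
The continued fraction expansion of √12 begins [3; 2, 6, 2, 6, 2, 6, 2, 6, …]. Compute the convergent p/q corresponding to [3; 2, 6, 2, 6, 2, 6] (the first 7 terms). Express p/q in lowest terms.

a_0 = 3: 3/1
a_1 = 2: 7/2
a_2 = 6: 45/13
a_3 = 2: 97/28
a_4 = 6: 627/181
a_5 = 2: 1351/390
a_6 = 6: 8733/2521

8733/2521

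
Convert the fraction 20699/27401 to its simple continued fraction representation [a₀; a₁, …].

[0; 1, 3, 11, 3, 3, 5, 11]

Apply division with remainder until the remainder is 0:
20699 = 0·27401 + 20699, so a_0 = 0
27401 = 1·20699 + 6702, so a_1 = 1
20699 = 3·6702 + 593, so a_2 = 3
6702 = 11·593 + 179, so a_3 = 11
593 = 3·179 + 56, so a_4 = 3
179 = 3·56 + 11, so a_5 = 3
56 = 5·11 + 1, so a_6 = 5
11 = 11·1 + 0, so a_7 = 11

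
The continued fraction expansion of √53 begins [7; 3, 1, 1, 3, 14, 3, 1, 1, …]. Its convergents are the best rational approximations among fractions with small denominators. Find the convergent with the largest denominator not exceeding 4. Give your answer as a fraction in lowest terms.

a_0 = 7: 7/1  (≤ bound)
a_1 = 3: 22/3  (≤ bound)
a_2 = 1: 29/4  (≤ bound)
a_3 = 1: 51/7  (> 4, stop)

29/4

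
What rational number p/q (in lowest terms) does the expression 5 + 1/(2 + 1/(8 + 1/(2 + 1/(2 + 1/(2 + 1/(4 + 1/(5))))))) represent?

27026/4939

Start with 5.
4 + 1/(5/1) = 4 + 1/5 = 21/5
2 + 1/(21/5) = 2 + 5/21 = 47/21
2 + 1/(47/21) = 2 + 21/47 = 115/47
2 + 1/(115/47) = 2 + 47/115 = 277/115
8 + 1/(277/115) = 8 + 115/277 = 2331/277
2 + 1/(2331/277) = 2 + 277/2331 = 4939/2331
5 + 1/(4939/2331) = 5 + 2331/4939 = 27026/4939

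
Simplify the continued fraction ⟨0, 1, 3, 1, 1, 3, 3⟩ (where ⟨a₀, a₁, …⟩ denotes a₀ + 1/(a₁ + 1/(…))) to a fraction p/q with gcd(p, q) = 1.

Use the convergent recurrence hₖ = aₖ·hₖ₋₁ + hₖ₋₂ (and likewise for the denominators kₖ):
a_0 = 0: 0/1
a_1 = 1: 1/1
a_2 = 3: 3/4
a_3 = 1: 4/5
a_4 = 1: 7/9
a_5 = 3: 25/32
a_6 = 3: 82/105

82/105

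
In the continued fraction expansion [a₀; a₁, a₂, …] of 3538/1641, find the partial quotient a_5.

1

Run the Euclidean algorithm, recording each quotient:
⌊3538/1641⌋ = 2, remainder 256
⌊1641/256⌋ = 6, remainder 105
⌊256/105⌋ = 2, remainder 46
⌊105/46⌋ = 2, remainder 13
⌊46/13⌋ = 3, remainder 7
⌊13/7⌋ = 1, remainder 6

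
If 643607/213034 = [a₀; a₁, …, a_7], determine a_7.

2

Repeatedly divide and take the remainder:
643607 = 3·213034 + 4505, so a_0 = 3
213034 = 47·4505 + 1299, so a_1 = 47
4505 = 3·1299 + 608, so a_2 = 3
1299 = 2·608 + 83, so a_3 = 2
608 = 7·83 + 27, so a_4 = 7
83 = 3·27 + 2, so a_5 = 3
27 = 13·2 + 1, so a_6 = 13
2 = 2·1 + 0, so a_7 = 2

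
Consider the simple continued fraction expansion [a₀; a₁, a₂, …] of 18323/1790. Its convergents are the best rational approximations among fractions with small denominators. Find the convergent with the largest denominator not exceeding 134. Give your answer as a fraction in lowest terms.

563/55

a_0 = 10: 10/1  (≤ bound)
a_1 = 4: 41/4  (≤ bound)
a_2 = 4: 174/17  (≤ bound)
a_3 = 3: 563/55  (≤ bound)
a_4 = 6: 3552/347  (> 134, stop)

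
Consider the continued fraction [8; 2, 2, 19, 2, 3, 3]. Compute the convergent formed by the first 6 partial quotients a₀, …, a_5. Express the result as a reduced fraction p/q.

Starting at the tail and folding back:
Start with 3.
2 + 1/(3/1) = 2 + 1/3 = 7/3
19 + 1/(7/3) = 19 + 3/7 = 136/7
2 + 1/(136/7) = 2 + 7/136 = 279/136
2 + 1/(279/136) = 2 + 136/279 = 694/279
8 + 1/(694/279) = 8 + 279/694 = 5831/694

5831/694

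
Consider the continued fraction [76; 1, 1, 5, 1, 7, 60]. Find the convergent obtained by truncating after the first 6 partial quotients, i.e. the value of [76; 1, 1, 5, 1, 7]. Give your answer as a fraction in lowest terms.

Collapse the nested fraction from the inside out:
Start with 7.
1 + 1/(7/1) = 1 + 1/7 = 8/7
5 + 1/(8/7) = 5 + 7/8 = 47/8
1 + 1/(47/8) = 1 + 8/47 = 55/47
1 + 1/(55/47) = 1 + 47/55 = 102/55
76 + 1/(102/55) = 76 + 55/102 = 7807/102

7807/102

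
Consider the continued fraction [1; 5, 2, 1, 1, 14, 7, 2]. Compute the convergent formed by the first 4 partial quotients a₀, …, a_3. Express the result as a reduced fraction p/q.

19/16

Start with 1.
2 + 1/(1/1) = 2 + 1/1 = 3/1
5 + 1/(3/1) = 5 + 1/3 = 16/3
1 + 1/(16/3) = 1 + 3/16 = 19/16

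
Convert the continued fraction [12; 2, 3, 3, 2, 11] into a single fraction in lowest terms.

7535/606

Build up convergents one term at a time:
a_0 = 12: 12/1
a_1 = 2: 25/2
a_2 = 3: 87/7
a_3 = 3: 286/23
a_4 = 2: 659/53
a_5 = 11: 7535/606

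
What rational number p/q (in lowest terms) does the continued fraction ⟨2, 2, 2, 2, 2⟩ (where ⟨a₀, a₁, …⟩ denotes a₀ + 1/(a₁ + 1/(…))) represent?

70/29

Starting at the tail and folding back:
Start with 2.
2 + 1/(2/1) = 2 + 1/2 = 5/2
2 + 1/(5/2) = 2 + 2/5 = 12/5
2 + 1/(12/5) = 2 + 5/12 = 29/12
2 + 1/(29/12) = 2 + 12/29 = 70/29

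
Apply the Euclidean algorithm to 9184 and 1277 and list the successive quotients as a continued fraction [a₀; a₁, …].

[7; 5, 4, 1, 2, 2, 7]

9184 = 7·1277 + 245, so a_0 = 7
1277 = 5·245 + 52, so a_1 = 5
245 = 4·52 + 37, so a_2 = 4
52 = 1·37 + 15, so a_3 = 1
37 = 2·15 + 7, so a_4 = 2
15 = 2·7 + 1, so a_5 = 2
7 = 7·1 + 0, so a_6 = 7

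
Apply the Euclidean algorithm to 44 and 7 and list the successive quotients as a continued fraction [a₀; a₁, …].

[6; 3, 2]

44 = 6·7 + 2, so a_0 = 6
7 = 3·2 + 1, so a_1 = 3
2 = 2·1 + 0, so a_2 = 2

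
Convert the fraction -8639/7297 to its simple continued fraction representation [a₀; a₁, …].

[-2; 1, 4, 2, 3, 2, 41, 2]

-8639 ÷ 7297 → quotient -2, remainder 5955
7297 ÷ 5955 → quotient 1, remainder 1342
5955 ÷ 1342 → quotient 4, remainder 587
1342 ÷ 587 → quotient 2, remainder 168
587 ÷ 168 → quotient 3, remainder 83
168 ÷ 83 → quotient 2, remainder 2
83 ÷ 2 → quotient 41, remainder 1
2 ÷ 1 → quotient 2, remainder 0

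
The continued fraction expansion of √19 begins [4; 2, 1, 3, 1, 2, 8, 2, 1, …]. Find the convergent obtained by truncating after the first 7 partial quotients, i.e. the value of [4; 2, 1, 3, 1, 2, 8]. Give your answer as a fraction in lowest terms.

1421/326

a_0 = 4: 4/1
a_1 = 2: 9/2
a_2 = 1: 13/3
a_3 = 3: 48/11
a_4 = 1: 61/14
a_5 = 2: 170/39
a_6 = 8: 1421/326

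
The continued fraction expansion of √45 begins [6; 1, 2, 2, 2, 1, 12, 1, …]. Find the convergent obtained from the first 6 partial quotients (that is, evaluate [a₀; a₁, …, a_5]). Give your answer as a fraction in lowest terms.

a_0 = 6: 6/1
a_1 = 1: 7/1
a_2 = 2: 20/3
a_3 = 2: 47/7
a_4 = 2: 114/17
a_5 = 1: 161/24

161/24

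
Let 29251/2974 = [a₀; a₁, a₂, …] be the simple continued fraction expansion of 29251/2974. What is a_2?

5

Run the Euclidean algorithm, recording each quotient:
⌊29251/2974⌋ = 9, remainder 2485
⌊2974/2485⌋ = 1, remainder 489
⌊2485/489⌋ = 5, remainder 40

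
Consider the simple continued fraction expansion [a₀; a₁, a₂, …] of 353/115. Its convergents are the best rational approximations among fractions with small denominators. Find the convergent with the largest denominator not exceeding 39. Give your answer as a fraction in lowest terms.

89/29

a_0 = 3: 3/1  (≤ bound)
a_1 = 14: 43/14  (≤ bound)
a_2 = 2: 89/29  (≤ bound)
a_3 = 1: 132/43  (> 39, stop)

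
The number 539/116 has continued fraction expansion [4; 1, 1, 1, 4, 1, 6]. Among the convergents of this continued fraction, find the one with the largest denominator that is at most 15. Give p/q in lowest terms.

65/14

a_0 = 4: 4/1  (≤ bound)
a_1 = 1: 5/1  (≤ bound)
a_2 = 1: 9/2  (≤ bound)
a_3 = 1: 14/3  (≤ bound)
a_4 = 4: 65/14  (≤ bound)
a_5 = 1: 79/17  (> 15, stop)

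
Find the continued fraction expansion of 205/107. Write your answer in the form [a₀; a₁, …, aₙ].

[1; 1, 10, 1, 8]

⌊205/107⌋ = 1, remainder 98
⌊107/98⌋ = 1, remainder 9
⌊98/9⌋ = 10, remainder 8
⌊9/8⌋ = 1, remainder 1
⌊8/1⌋ = 8, remainder 0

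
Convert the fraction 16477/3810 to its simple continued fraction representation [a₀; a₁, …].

16477 ÷ 3810 → quotient 4, remainder 1237
3810 ÷ 1237 → quotient 3, remainder 99
1237 ÷ 99 → quotient 12, remainder 49
99 ÷ 49 → quotient 2, remainder 1
49 ÷ 1 → quotient 49, remainder 0

[4; 3, 12, 2, 49]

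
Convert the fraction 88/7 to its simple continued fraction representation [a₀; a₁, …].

[12; 1, 1, 3]

Apply division with remainder until the remainder is 0:
⌊88/7⌋ = 12, remainder 4
⌊7/4⌋ = 1, remainder 3
⌊4/3⌋ = 1, remainder 1
⌊3/1⌋ = 3, remainder 0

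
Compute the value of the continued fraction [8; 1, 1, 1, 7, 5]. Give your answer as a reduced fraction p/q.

a_0 = 8: 8/1
a_1 = 1: 9/1
a_2 = 1: 17/2
a_3 = 1: 26/3
a_4 = 7: 199/23
a_5 = 5: 1021/118

1021/118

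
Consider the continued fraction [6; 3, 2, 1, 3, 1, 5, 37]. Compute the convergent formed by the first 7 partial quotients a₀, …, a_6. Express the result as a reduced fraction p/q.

Work from the innermost term outward:
Start with 5.
1 + 1/(5/1) = 1 + 1/5 = 6/5
3 + 1/(6/5) = 3 + 5/6 = 23/6
1 + 1/(23/6) = 1 + 6/23 = 29/23
2 + 1/(29/23) = 2 + 23/29 = 81/29
3 + 1/(81/29) = 3 + 29/81 = 272/81
6 + 1/(272/81) = 6 + 81/272 = 1713/272

1713/272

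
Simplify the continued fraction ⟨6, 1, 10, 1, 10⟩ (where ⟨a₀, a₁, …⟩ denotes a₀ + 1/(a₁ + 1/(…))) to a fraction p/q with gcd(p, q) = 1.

Collapse the nested fraction from the inside out:
Start with 10.
1 + 1/(10/1) = 1 + 1/10 = 11/10
10 + 1/(11/10) = 10 + 10/11 = 120/11
1 + 1/(120/11) = 1 + 11/120 = 131/120
6 + 1/(131/120) = 6 + 120/131 = 906/131

906/131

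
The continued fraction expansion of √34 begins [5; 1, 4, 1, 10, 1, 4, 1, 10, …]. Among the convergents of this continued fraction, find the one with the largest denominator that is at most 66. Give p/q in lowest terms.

379/65

a_0 = 5: 5/1  (≤ bound)
a_1 = 1: 6/1  (≤ bound)
a_2 = 4: 29/5  (≤ bound)
a_3 = 1: 35/6  (≤ bound)
a_4 = 10: 379/65  (≤ bound)
a_5 = 1: 414/71  (> 66, stop)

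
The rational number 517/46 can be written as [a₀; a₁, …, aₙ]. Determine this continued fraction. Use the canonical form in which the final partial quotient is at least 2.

517 = 11·46 + 11, so a_0 = 11
46 = 4·11 + 2, so a_1 = 4
11 = 5·2 + 1, so a_2 = 5
2 = 2·1 + 0, so a_3 = 2

[11; 4, 5, 2]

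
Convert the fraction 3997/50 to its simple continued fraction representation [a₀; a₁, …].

[79; 1, 15, 1, 2]

Run the Euclidean algorithm, recording each quotient:
⌊3997/50⌋ = 79, remainder 47
⌊50/47⌋ = 1, remainder 3
⌊47/3⌋ = 15, remainder 2
⌊3/2⌋ = 1, remainder 1
⌊2/1⌋ = 2, remainder 0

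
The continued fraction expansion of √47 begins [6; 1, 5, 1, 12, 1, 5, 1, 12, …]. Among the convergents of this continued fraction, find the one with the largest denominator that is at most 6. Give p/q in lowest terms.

41/6

a_0 = 6: 6/1  (≤ bound)
a_1 = 1: 7/1  (≤ bound)
a_2 = 5: 41/6  (≤ bound)
a_3 = 1: 48/7  (> 6, stop)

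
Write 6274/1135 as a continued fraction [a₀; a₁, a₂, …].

Apply division with remainder until the remainder is 0:
6274 = 5·1135 + 599, so a_0 = 5
1135 = 1·599 + 536, so a_1 = 1
599 = 1·536 + 63, so a_2 = 1
536 = 8·63 + 32, so a_3 = 8
63 = 1·32 + 31, so a_4 = 1
32 = 1·31 + 1, so a_5 = 1
31 = 31·1 + 0, so a_6 = 31

[5; 1, 1, 8, 1, 1, 31]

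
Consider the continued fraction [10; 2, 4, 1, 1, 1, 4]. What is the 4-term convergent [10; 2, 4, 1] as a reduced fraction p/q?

115/11

Start with 1.
4 + 1/(1/1) = 4 + 1/1 = 5/1
2 + 1/(5/1) = 2 + 1/5 = 11/5
10 + 1/(11/5) = 10 + 5/11 = 115/11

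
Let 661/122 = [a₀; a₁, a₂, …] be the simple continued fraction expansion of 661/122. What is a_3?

1

Apply division with remainder until the remainder is 0:
661 = 5·122 + 51, so a_0 = 5
122 = 2·51 + 20, so a_1 = 2
51 = 2·20 + 11, so a_2 = 2
20 = 1·11 + 9, so a_3 = 1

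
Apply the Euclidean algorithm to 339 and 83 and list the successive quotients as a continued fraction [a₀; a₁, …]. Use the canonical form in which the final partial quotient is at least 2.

[4; 11, 1, 6]

339 = 4·83 + 7, so a_0 = 4
83 = 11·7 + 6, so a_1 = 11
7 = 1·6 + 1, so a_2 = 1
6 = 6·1 + 0, so a_3 = 6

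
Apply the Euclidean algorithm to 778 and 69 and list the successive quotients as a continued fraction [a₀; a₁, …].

778 = 11·69 + 19, so a_0 = 11
69 = 3·19 + 12, so a_1 = 3
19 = 1·12 + 7, so a_2 = 1
12 = 1·7 + 5, so a_3 = 1
7 = 1·5 + 2, so a_4 = 1
5 = 2·2 + 1, so a_5 = 2
2 = 2·1 + 0, so a_6 = 2

[11; 3, 1, 1, 1, 2, 2]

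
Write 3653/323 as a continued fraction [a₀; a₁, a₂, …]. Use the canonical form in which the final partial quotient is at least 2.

3653 = 11·323 + 100, so a_0 = 11
323 = 3·100 + 23, so a_1 = 3
100 = 4·23 + 8, so a_2 = 4
23 = 2·8 + 7, so a_3 = 2
8 = 1·7 + 1, so a_4 = 1
7 = 7·1 + 0, so a_5 = 7

[11; 3, 4, 2, 1, 7]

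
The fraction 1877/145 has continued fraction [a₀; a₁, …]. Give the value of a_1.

1

Repeatedly divide and take the remainder:
⌊1877/145⌋ = 12, remainder 137
⌊145/137⌋ = 1, remainder 8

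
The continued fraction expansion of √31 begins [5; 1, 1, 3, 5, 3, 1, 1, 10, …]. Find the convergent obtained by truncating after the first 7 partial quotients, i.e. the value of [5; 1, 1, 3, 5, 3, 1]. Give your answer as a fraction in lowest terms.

863/155

a_0 = 5: 5/1
a_1 = 1: 6/1
a_2 = 1: 11/2
a_3 = 3: 39/7
a_4 = 5: 206/37
a_5 = 3: 657/118
a_6 = 1: 863/155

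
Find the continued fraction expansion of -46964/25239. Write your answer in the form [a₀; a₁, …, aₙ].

⌊-46964/25239⌋ = -2, remainder 3514
⌊25239/3514⌋ = 7, remainder 641
⌊3514/641⌋ = 5, remainder 309
⌊641/309⌋ = 2, remainder 23
⌊309/23⌋ = 13, remainder 10
⌊23/10⌋ = 2, remainder 3
⌊10/3⌋ = 3, remainder 1
⌊3/1⌋ = 3, remainder 0

[-2; 7, 5, 2, 13, 2, 3, 3]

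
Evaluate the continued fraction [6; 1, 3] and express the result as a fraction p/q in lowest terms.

27/4

Starting at the tail and folding back:
Start with 3.
1 + 1/(3/1) = 1 + 1/3 = 4/3
6 + 1/(4/3) = 6 + 3/4 = 27/4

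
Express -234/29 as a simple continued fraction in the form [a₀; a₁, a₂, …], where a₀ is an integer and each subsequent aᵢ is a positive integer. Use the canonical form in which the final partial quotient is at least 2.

⌊-234/29⌋ = -9, remainder 27
⌊29/27⌋ = 1, remainder 2
⌊27/2⌋ = 13, remainder 1
⌊2/1⌋ = 2, remainder 0

[-9; 1, 13, 2]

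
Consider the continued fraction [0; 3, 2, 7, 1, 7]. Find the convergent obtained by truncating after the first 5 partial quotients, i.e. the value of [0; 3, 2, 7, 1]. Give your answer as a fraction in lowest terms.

17/59

Build up convergents one term at a time:
a_0 = 0: 0/1
a_1 = 3: 1/3
a_2 = 2: 2/7
a_3 = 7: 15/52
a_4 = 1: 17/59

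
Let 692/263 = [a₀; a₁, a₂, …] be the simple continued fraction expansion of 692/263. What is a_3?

692 = 2·263 + 166, so a_0 = 2
263 = 1·166 + 97, so a_1 = 1
166 = 1·97 + 69, so a_2 = 1
97 = 1·69 + 28, so a_3 = 1

1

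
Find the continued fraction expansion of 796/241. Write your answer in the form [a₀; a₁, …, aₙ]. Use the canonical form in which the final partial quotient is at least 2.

[3; 3, 3, 3, 7]

Run the Euclidean algorithm, recording each quotient:
796 ÷ 241 → quotient 3, remainder 73
241 ÷ 73 → quotient 3, remainder 22
73 ÷ 22 → quotient 3, remainder 7
22 ÷ 7 → quotient 3, remainder 1
7 ÷ 1 → quotient 7, remainder 0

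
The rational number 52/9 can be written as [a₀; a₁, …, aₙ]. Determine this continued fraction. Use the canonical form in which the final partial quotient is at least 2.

[5; 1, 3, 2]

⌊52/9⌋ = 5, remainder 7
⌊9/7⌋ = 1, remainder 2
⌊7/2⌋ = 3, remainder 1
⌊2/1⌋ = 2, remainder 0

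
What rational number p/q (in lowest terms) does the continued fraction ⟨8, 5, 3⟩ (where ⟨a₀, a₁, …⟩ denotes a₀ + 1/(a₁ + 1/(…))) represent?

a_0 = 8: 8/1
a_1 = 5: 41/5
a_2 = 3: 131/16

131/16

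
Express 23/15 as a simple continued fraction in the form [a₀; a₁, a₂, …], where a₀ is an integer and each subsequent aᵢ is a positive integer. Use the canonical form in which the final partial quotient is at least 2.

[1; 1, 1, 7]

Apply division with remainder until the remainder is 0:
23 ÷ 15 → quotient 1, remainder 8
15 ÷ 8 → quotient 1, remainder 7
8 ÷ 7 → quotient 1, remainder 1
7 ÷ 1 → quotient 7, remainder 0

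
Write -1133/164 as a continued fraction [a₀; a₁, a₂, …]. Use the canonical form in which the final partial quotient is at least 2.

⌊-1133/164⌋ = -7, remainder 15
⌊164/15⌋ = 10, remainder 14
⌊15/14⌋ = 1, remainder 1
⌊14/1⌋ = 14, remainder 0

[-7; 10, 1, 14]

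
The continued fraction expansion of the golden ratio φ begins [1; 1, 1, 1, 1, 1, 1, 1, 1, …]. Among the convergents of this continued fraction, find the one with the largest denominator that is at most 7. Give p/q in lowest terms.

a_0 = 1: 1/1  (≤ bound)
a_1 = 1: 2/1  (≤ bound)
a_2 = 1: 3/2  (≤ bound)
a_3 = 1: 5/3  (≤ bound)
a_4 = 1: 8/5  (≤ bound)
a_5 = 1: 13/8  (> 7, stop)

8/5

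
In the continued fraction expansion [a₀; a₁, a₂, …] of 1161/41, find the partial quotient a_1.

3

1161 = 28·41 + 13, so a_0 = 28
41 = 3·13 + 2, so a_1 = 3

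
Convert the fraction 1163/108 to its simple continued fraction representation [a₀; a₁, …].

[10; 1, 3, 3, 8]

1163 = 10·108 + 83, so a_0 = 10
108 = 1·83 + 25, so a_1 = 1
83 = 3·25 + 8, so a_2 = 3
25 = 3·8 + 1, so a_3 = 3
8 = 8·1 + 0, so a_4 = 8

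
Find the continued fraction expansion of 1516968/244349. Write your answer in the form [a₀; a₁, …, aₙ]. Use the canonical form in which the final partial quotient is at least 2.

[6; 4, 1, 4, 13, 32, 24]

⌊1516968/244349⌋ = 6, remainder 50874
⌊244349/50874⌋ = 4, remainder 40853
⌊50874/40853⌋ = 1, remainder 10021
⌊40853/10021⌋ = 4, remainder 769
⌊10021/769⌋ = 13, remainder 24
⌊769/24⌋ = 32, remainder 1
⌊24/1⌋ = 24, remainder 0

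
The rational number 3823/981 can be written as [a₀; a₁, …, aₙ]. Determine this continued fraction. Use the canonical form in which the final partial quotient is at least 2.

[3; 1, 8, 1, 2, 2, 14]

3823 ÷ 981 → quotient 3, remainder 880
981 ÷ 880 → quotient 1, remainder 101
880 ÷ 101 → quotient 8, remainder 72
101 ÷ 72 → quotient 1, remainder 29
72 ÷ 29 → quotient 2, remainder 14
29 ÷ 14 → quotient 2, remainder 1
14 ÷ 1 → quotient 14, remainder 0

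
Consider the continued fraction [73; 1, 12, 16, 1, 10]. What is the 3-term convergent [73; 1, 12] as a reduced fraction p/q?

961/13

Start with 12.
1 + 1/(12/1) = 1 + 1/12 = 13/12
73 + 1/(13/12) = 73 + 12/13 = 961/13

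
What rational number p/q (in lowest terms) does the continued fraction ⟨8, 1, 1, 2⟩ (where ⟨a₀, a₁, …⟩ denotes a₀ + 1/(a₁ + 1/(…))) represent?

a_0 = 8: 8/1
a_1 = 1: 9/1
a_2 = 1: 17/2
a_3 = 2: 43/5

43/5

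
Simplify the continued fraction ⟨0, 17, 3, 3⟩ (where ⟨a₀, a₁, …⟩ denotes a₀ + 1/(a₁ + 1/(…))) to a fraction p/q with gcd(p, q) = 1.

Use the convergent recurrence hₖ = aₖ·hₖ₋₁ + hₖ₋₂ (and likewise for the denominators kₖ):
a_0 = 0: 0/1
a_1 = 17: 1/17
a_2 = 3: 3/52
a_3 = 3: 10/173

10/173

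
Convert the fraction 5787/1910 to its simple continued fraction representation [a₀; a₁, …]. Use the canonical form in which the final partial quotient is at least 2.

⌊5787/1910⌋ = 3, remainder 57
⌊1910/57⌋ = 33, remainder 29
⌊57/29⌋ = 1, remainder 28
⌊29/28⌋ = 1, remainder 1
⌊28/1⌋ = 28, remainder 0

[3; 33, 1, 1, 28]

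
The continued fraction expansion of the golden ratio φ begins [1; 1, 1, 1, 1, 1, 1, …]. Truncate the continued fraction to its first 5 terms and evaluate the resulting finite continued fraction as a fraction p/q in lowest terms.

a_0 = 1: 1/1
a_1 = 1: 2/1
a_2 = 1: 3/2
a_3 = 1: 5/3
a_4 = 1: 8/5

8/5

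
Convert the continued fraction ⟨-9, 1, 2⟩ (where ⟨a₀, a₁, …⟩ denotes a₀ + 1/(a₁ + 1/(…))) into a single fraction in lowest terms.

Compute successive convergents:
a_0 = -9: -9/1
a_1 = 1: -8/1
a_2 = 2: -25/3

-25/3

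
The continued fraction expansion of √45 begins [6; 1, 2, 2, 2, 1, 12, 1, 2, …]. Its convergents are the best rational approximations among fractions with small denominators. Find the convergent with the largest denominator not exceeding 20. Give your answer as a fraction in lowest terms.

114/17

List convergents until the denominator exceeds the bound:
a_0 = 6: 6/1  (≤ bound)
a_1 = 1: 7/1  (≤ bound)
a_2 = 2: 20/3  (≤ bound)
a_3 = 2: 47/7  (≤ bound)
a_4 = 2: 114/17  (≤ bound)
a_5 = 1: 161/24  (> 20, stop)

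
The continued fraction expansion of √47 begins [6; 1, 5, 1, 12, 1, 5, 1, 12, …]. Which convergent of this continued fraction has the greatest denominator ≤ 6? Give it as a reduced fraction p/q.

a_0 = 6: 6/1  (≤ bound)
a_1 = 1: 7/1  (≤ bound)
a_2 = 5: 41/6  (≤ bound)
a_3 = 1: 48/7  (> 6, stop)

41/6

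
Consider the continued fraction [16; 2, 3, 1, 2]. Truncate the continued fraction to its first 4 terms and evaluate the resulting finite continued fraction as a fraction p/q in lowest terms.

a_0 = 16: 16/1
a_1 = 2: 33/2
a_2 = 3: 115/7
a_3 = 1: 148/9

148/9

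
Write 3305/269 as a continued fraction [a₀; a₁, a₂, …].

[12; 3, 2, 38]

⌊3305/269⌋ = 12, remainder 77
⌊269/77⌋ = 3, remainder 38
⌊77/38⌋ = 2, remainder 1
⌊38/1⌋ = 38, remainder 0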